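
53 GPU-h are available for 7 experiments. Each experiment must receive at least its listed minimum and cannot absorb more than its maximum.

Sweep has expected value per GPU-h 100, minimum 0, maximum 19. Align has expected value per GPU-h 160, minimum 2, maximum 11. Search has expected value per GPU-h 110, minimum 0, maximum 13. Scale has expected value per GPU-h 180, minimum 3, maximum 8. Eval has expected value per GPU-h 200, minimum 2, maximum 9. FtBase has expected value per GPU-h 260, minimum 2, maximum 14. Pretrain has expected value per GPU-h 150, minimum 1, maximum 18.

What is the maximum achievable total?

Meeting every minimum uses 0+2+0+3+2+2+1 = 10 GPU-h, leaving 43.
Order the experiments by expected value per GPU-h: FtBase 260 > Eval 200 > Scale 180 > Align 160 > Pretrain 150 > Search 110 > Sweep 100.
FtBase: +12 to 14 (cap) — 31 left.
Eval: +7 to 9 (cap) — 24 left.
Scale: +5 to 8 (cap) — 19 left.
Align takes 9 more to reach its cap of 11 — 10 left.
Only 10 left; Pretrain takes them to reach 11.
Total = 160×11 + 180×8 + 200×9 + 260×14 + 150×11 = 10290.

10290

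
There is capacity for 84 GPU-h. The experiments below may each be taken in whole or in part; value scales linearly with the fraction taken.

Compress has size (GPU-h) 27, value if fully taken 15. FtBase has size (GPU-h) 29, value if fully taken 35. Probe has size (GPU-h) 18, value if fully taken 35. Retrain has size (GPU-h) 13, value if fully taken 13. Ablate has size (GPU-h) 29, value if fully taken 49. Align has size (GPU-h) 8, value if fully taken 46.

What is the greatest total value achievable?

165

Rank by value-to-size ratio: Align 46/8≈5.75, Probe 35/18≈1.94, Ablate 49/29≈1.69, FtBase 35/29≈1.21, Retrain 13/13≈1, Compress 15/27≈0.556.
Take all of Align (8 GPU-h, value 46) → 76 GPU-h left.
Probe: take in full, 18 GPU-h for value 35 → 58 left.
All 29 GPU-h of Ablate fit (value 49) → 29 remain.
Take all of FtBase (29 GPU-h, value 35) → 0 GPU-h left.
Total value = 165.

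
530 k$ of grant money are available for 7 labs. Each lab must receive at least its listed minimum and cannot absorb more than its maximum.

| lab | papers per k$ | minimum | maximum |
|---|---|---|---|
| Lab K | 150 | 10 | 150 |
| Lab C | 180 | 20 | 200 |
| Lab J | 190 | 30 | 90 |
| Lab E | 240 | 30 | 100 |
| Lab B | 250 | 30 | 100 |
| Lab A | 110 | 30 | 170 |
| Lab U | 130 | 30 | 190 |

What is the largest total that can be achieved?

Meeting every minimum uses 10+20+30+30+30+30+30 = 180 k$, leaving 350.
Rank by papers per k$: Lab B 250 > Lab E 240 > Lab J 190 > Lab C 180 > Lab K 150 > Lab U 130 > Lab A 110.
Lab B takes 70 more to reach its cap of 100 — 280 left.
Give Lab E 70 more to hit its cap of 100 — 210 left.
Give Lab J 60 more to hit its cap of 90 — 150 left.
Only 150 left; Lab C takes them to reach 170.
Total = 150×10 + 180×170 + 190×90 + 240×100 + 250×100 + 110×30 + 130×30 = 105400.

105400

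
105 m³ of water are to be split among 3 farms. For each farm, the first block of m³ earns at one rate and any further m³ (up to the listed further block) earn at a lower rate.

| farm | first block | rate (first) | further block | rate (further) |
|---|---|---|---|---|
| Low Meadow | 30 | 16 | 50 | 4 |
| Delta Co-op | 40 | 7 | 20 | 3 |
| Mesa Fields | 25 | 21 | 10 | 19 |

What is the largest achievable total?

1475

Treat each block as its own option and order by rate: Mesa Fields/first 21 > Mesa Fields/second 19 > Low Meadow/first 16 > Delta Co-op/first 7 > Low Meadow/second 4 > Delta Co-op/second 3.
Mesa Fields first at 21: fill all 25 ; 80 left.
Mesa Fields/second (19): +10 ; 70 left.
Low Meadow/first (16): +30 ; 40 left.
Delta Co-op/first (7): +40 ; 0 left.
Total = 21×25 + 19×10 + 16×30 + 7×40 = 1475.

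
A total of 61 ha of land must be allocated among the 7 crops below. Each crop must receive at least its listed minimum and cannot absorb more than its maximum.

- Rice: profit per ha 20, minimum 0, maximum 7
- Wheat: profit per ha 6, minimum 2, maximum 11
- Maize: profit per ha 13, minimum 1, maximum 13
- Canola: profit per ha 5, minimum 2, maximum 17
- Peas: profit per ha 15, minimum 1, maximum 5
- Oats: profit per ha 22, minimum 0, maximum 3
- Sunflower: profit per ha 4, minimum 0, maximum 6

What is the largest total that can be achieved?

Meeting every minimum uses 0+2+1+2+1+0+0 = 6 ha, leaving 55.
Rank by profit per ha: Oats 22 > Rice 20 > Peas 15 > Maize 13 > Wheat 6 > Canola 5 > Sunflower 4.
Oats: +3 to 3 (cap) — 52 left.
Rice takes 7 more to reach its cap of 7 — 45 left.
Peas takes 4 more to reach its cap of 5 — 41 left.
Maize takes 12 more to reach its cap of 13 — 29 left.
Wheat: +9 to 11 (cap) — 20 left.
Canola: +15 to 17 (cap) — 5 left.
Sunflower: +5 (room for 6) → 5. Pool exhausted.
Total = 20×7 + 6×11 + 13×13 + 5×17 + 15×5 + 22×3 + 4×5 = 621.

621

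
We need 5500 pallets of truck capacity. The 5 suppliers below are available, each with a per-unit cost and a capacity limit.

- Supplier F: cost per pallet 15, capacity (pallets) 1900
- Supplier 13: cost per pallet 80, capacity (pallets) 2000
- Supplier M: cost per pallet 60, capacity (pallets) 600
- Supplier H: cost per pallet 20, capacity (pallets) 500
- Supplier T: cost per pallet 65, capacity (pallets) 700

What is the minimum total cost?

264000

Use suppliers in increasing cost order.
Take 1900 from Supplier F at 15 ; need 3600 more.
Supplier H (20): use full 500 ; 3100 pallets to go.
Take 600 from Supplier M at 60 ; need 2500 more.
Supplier T (65): use full 700 ; 1800 pallets to go.
Supplier 13 (80): take the remaining 1800 ; done.
Cost = 1900×15 + 500×20 + 600×60 + 700×65 + 1800×80 = 264000.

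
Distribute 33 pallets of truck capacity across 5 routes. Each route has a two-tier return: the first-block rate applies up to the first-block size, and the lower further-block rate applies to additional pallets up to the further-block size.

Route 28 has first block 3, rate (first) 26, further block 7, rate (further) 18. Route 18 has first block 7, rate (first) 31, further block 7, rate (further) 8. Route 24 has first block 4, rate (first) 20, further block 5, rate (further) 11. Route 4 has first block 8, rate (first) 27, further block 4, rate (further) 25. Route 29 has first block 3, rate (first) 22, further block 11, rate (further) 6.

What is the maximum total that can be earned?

829

Rank every tier by rate: Route 18/T1 31 > Route 4/T1 27 > Route 28/T1 26 > Route 4/T2 25 > Route 29/T1 22 > Route 24/T1 20 > Route 28/T2 18 > Route 24/T2 11 > Route 18/T2 8 > Route 29/T2 6.
Fill Route 18 T1 block (7 at 31) — 26 left.
Fill Route 4 T1 block (8 at 27) — 18 left.
Route 28/T1 (26): +3 — 15 left.
Route 4 T2 at 25: fill all 4 — 11 left.
Route 29/T1 (22): +3 — 8 left.
Fill Route 24 T1 block (4 at 20) — 4 left.
4 remain; put them into Route 28 T2 at 18.
Total = 31×7 + 27×8 + 26×3 + 25×4 + 22×3 + 20×4 + 18×4 = 829.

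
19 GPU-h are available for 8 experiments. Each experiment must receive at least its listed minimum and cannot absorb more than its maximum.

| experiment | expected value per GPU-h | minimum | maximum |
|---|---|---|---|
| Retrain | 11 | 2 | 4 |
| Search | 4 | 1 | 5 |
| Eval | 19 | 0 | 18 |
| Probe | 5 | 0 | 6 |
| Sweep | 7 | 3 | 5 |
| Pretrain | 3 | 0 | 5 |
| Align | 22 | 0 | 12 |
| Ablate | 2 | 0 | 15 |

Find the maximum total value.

Meeting every minimum uses 2+1+0+0+3+0+0+0 = 6 GPU-h, leaving 13.
Rank by expected value per GPU-h: Align 22 > Eval 19 > Retrain 11 > Sweep 7 > Probe 5 > Search 4 > Pretrain 3 > Ablate 2.
Align takes 12 more to reach its cap of 12 ; 1 left.
Eval has room for 18 more but only 1 remain, so it gets 1.
Total = 11×2 + 4×1 + 19×1 + 7×3 + 22×12 = 330.

330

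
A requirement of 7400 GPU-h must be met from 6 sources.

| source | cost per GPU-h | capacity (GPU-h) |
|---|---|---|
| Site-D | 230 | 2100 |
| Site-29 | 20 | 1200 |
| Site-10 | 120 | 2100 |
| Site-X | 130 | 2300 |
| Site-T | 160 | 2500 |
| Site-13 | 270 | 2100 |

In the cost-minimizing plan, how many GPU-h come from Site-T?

Fill from the cheapest source first.
Site-29 (20): use full 1200 ; 6200 GPU-h to go.
Site-10 (120): use full 2100 ; 4100 GPU-h to go.
Site-X at 130: take all 2300 GPU-h ; 1800 still needed.
Take 1800 from Site-T at 160 to finish.
Site-D, Site-13: unused.

1800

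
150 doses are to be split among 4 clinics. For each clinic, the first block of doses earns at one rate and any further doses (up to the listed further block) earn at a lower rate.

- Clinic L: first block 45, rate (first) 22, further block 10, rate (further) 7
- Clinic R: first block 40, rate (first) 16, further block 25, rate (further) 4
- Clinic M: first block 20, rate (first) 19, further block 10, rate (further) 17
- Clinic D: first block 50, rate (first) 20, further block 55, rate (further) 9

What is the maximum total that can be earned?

Treat each block as its own option and order by rate: Clinic L/first 22 > Clinic D/first 20 > Clinic M/first 19 > Clinic M/second 17 > Clinic R/first 16 > Clinic D/second 9 > Clinic L/second 7 > Clinic R/second 4.
Clinic L/first (22): +45 → 105 left.
Fill Clinic D first block (50 at 20) → 55 left.
Clinic M first at 19: fill all 20 → 35 left.
Clinic M second at 17: fill all 10 → 25 left.
Clinic R/first: +25 of 40 at 16; pool empty.
Total = 22×45 + 20×50 + 19×20 + 17×10 + 16×25 = 2940.

2940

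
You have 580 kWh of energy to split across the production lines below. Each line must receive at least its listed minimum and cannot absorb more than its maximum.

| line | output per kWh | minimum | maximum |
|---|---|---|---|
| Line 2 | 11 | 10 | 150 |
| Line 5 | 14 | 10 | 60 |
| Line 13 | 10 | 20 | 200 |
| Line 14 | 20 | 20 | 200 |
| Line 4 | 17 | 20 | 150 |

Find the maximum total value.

Meeting every minimum uses 10+10+20+20+20 = 80 kWh, leaving 500.
Order the production lines by output per kWh: Line 14 20 > Line 4 17 > Line 5 14 > Line 2 11 > Line 13 10.
Give Line 14 180 more to hit its cap of 200 — 320 left.
Line 4: +130 to 150 (cap) — 190 left.
Give Line 5 50 more to hit its cap of 60 — 140 left.
Line 2: +140 to 150 (cap) — 0 left.
Total = 11×150 + 14×60 + 10×20 + 20×200 + 17×150 = 9240.

9240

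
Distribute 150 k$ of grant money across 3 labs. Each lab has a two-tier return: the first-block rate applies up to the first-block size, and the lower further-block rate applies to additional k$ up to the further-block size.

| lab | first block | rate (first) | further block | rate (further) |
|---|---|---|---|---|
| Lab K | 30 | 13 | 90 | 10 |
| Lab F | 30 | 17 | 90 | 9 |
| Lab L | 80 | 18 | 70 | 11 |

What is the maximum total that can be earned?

Order all 6 blocks by rate: Lab L/first 18 > Lab F/first 17 > Lab K/first 13 > Lab L/second 11 > Lab K/second 10 > Lab F/second 9.
Lab L first at 18: fill all 80 ; 70 left.
Lab F first at 17: fill all 30 ; 40 left.
Lab K/first (13): +30 ; 10 left.
Lab L/second: +10 of 70 at 11; pool empty.
Total = 18×80 + 17×30 + 13×30 + 11×10 = 2450.

2450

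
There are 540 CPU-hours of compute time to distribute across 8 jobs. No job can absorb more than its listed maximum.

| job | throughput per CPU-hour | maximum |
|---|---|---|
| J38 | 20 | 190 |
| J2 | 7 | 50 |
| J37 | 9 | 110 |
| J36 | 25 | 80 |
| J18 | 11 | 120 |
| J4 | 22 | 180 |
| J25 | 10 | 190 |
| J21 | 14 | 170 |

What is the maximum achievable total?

11020

Highest throughput per CPU-hour first: J36 25 > J4 22 > J38 20 > J21 14 > J18 11 > J25 10 > J37 9 > J2 7.
Give J36 80 to hit its cap of 80 — 460 left.
J4: +180 to 180 (cap) — 280 left.
J38: +190 to 190 (cap) — 90 left.
J21: +90 (room for 170) → 90. Pool exhausted.
Total = 20×190 + 25×80 + 22×180 + 14×90 = 11020.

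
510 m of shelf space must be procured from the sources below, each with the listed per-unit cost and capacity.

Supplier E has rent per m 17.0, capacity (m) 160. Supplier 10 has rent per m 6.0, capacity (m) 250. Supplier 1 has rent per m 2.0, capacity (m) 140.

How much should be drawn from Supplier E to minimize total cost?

120

Use sources in increasing cost order.
Supplier 1 (2.0): use full 140 → 370 m to go.
Take 250 from Supplier 10 at 6.0 → need 120 more.
Supplier E at 17.0: take 120 of its 160 → requirement met.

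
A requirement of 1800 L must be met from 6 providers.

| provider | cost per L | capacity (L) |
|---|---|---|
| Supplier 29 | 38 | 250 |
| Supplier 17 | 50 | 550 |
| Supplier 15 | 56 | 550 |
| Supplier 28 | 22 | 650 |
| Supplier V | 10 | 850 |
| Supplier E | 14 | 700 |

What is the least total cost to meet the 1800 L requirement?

Use providers in increasing cost order.
Supplier V at 10: take all 850 L — 950 still needed.
Take 700 from Supplier E at 14 — need 250 more.
Take 250 from Supplier 28 at 22 to finish.
Supplier 29, Supplier 17, Supplier 15: unused.
Cost = 850×10 + 700×14 + 250×22 = 23800.

23800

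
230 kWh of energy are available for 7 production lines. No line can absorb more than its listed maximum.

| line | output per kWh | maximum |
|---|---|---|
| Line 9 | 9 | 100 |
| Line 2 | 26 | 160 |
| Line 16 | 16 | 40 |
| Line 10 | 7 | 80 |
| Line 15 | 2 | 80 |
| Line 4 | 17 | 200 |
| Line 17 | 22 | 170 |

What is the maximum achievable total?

5700

Rank by output per kWh: Line 2 26 > Line 17 22 > Line 4 17 > Line 16 16 > Line 9 9 > Line 10 7 > Line 15 2.
Line 2: +160 to 160 (cap) — 70 left.
Line 17: +70 (room for 170) → 70. Pool exhausted.
Total = 26×160 + 22×70 = 5700.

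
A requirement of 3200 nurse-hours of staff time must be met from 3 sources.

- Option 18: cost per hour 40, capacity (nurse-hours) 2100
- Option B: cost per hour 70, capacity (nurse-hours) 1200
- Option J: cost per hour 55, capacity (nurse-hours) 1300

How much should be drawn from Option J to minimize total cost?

Cheapest first:
Option 18 at 40: take all 2100 nurse-hours — 1100 still needed.
Take 1100 from Option J at 55 to finish.
Option B: unused.

1100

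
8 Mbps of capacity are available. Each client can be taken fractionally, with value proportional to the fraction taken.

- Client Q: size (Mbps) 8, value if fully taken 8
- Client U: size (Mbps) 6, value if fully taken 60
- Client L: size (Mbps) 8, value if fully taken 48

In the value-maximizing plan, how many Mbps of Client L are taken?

Sort by value density: Client U 60/6≈10, Client L 48/8≈6, Client Q 8/8≈1.
All 6 Mbps of Client U fit (value 60) ; 2 remain.
Only 2 Mbps remain; take 2/8 of Client L for value 48×2/8 = 12.

2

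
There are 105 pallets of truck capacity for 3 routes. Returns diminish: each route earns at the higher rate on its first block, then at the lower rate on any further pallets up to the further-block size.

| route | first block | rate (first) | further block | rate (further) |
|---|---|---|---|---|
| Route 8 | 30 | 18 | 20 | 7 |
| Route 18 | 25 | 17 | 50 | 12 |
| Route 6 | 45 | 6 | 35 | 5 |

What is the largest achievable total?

1565

Order all 6 blocks by rate: Route 8/first 18 > Route 18/first 17 > Route 18/second 12 > Route 8/second 7 > Route 6/first 6 > Route 6/second 5.
Fill Route 8 first block (30 at 18) → 75 left.
Route 18/first (17): +25 → 50 left.
Fill Route 18 second block (50 at 12) → 0 left.
Total = 18×30 + 17×25 + 12×50 = 1565.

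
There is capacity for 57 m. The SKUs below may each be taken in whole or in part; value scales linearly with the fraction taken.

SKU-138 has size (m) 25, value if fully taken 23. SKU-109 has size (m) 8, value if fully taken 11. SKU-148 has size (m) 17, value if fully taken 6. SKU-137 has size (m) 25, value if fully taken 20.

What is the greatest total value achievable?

53.2

Rank by value-to-size ratio: SKU-109 11/8≈1.38, SKU-138 23/25≈0.92, SKU-137 20/25≈0.8, SKU-148 6/17≈0.353.
All 8 m of SKU-109 fit (value 11) → 49 remain.
SKU-138: take in full, 25 m for value 23 → 24 left.
Only 24 m remain; take 24/25 of SKU-137 for value 20×24/25 = 19.2.
Total value = 53.2.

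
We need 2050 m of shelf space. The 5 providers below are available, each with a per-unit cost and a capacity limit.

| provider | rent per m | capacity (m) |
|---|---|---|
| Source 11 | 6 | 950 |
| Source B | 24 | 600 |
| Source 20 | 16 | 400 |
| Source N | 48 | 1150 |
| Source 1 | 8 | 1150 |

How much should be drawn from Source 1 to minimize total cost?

Fill from the cheapest provider first.
Take 950 from Source 11 at 6 → need 1100 more.
Take 1100 from Source 1 at 8 to finish.
Source 20, Source B, Source N: unused.

1100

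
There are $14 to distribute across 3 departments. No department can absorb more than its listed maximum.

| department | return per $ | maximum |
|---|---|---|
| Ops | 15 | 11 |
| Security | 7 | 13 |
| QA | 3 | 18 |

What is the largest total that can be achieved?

Highest return per $ first: Ops 15 > Security 7 > QA 3.
Give Ops 11 to hit its cap of 11 → 3 left.
Security has room for 13 but only 3 remain, so it gets 3.
Total = 15×11 + 7×3 = 186.

186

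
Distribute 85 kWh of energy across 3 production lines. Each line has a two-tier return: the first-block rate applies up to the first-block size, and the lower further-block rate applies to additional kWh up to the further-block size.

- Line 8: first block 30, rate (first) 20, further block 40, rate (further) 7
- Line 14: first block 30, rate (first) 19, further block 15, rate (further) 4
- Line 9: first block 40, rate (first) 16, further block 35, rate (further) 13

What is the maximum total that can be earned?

Order all 6 blocks by rate: Line 8/first 20 > Line 14/first 19 > Line 9/first 16 > Line 9/second 13 > Line 8/second 7 > Line 14/second 4.
Line 8/first (20): +30 ; 55 left.
Fill Line 14 first block (30 at 19) ; 25 left.
25 remain; put them into Line 9 first at 16.
Total = 20×30 + 19×30 + 16×25 = 1570.

1570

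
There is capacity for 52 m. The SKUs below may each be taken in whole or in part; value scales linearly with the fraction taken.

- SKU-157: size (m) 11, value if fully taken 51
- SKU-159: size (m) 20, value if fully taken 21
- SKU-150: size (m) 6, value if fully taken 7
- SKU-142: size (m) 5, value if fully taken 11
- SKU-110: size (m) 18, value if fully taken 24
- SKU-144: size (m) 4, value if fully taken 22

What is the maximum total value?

123.4

Rank by value-to-size ratio: SKU-144 22/4≈5.5, SKU-157 51/11≈4.64, SKU-142 11/5≈2.2, SKU-110 24/18≈1.33, SKU-150 7/6≈1.17, SKU-159 21/20≈1.05.
Take all of SKU-144 (4 m, value 22) ; 48 m left.
All 11 m of SKU-157 fit (value 51) ; 37 remain.
SKU-142: take in full, 5 m for value 11 ; 32 left.
All 18 m of SKU-110 fit (value 24) ; 14 remain.
All 6 m of SKU-150 fit (value 7) ; 8 remain.
Only 8 m remain; take 8/20 of SKU-159 for value 21×8/20 = 8.4.
Total value = 123.4.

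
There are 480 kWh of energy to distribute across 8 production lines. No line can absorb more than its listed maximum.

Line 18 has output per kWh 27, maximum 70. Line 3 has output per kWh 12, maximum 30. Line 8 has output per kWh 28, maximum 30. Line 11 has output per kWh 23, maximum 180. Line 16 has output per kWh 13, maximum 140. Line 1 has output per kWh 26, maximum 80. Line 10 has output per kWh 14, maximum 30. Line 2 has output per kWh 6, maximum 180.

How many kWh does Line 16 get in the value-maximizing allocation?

90

Rank by output per kWh: Line 8 28 > Line 18 27 > Line 1 26 > Line 11 23 > Line 10 14 > Line 16 13 > Line 3 12 > Line 2 6.
Give Line 8 30 to hit its cap of 30 ; 450 left.
Line 18 takes 70 to reach its cap of 70 ; 380 left.
Give Line 1 80 to hit its cap of 80 ; 300 left.
Line 11 takes 180 to reach its cap of 180 ; 120 left.
Line 10: +30 to 30 (cap) ; 90 left.
Line 16: +90 (room for 140) → 90. Pool exhausted.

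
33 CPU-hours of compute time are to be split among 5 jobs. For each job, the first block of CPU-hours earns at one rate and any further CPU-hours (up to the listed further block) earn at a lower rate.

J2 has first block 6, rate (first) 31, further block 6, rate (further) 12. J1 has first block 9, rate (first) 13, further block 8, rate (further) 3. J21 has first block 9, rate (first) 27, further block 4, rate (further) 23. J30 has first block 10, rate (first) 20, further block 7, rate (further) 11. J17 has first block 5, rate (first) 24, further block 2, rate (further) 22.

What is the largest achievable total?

825

Treat each block as its own option and order by rate: J2/first 31 > J21/first 27 > J17/first 24 > J21/second 23 > J17/second 22 > J30/first 20 > J1/first 13 > J2/second 12 > J30/second 11 > J1/second 3.
J2 first at 31: fill all 6 ; 27 left.
Fill J21 first block (9 at 27) ; 18 left.
Fill J17 first block (5 at 24) ; 13 left.
Fill J21 second block (4 at 23) ; 9 left.
Fill J17 second block (2 at 22) ; 7 left.
7 remain; put them into J30 first at 20.
Total = 31×6 + 27×9 + 24×5 + 23×4 + 22×2 + 20×7 = 825.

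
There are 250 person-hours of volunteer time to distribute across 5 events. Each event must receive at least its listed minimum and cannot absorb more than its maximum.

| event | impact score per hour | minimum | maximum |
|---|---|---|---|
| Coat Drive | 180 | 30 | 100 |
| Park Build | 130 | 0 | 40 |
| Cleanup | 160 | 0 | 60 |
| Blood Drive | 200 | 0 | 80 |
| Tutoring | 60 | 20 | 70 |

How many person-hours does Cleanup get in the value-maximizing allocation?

Meeting every minimum uses 30+0+0+0+20 = 50 person-hours, leaving 200.
Highest impact score per hour first: Blood Drive 200 > Coat Drive 180 > Cleanup 160 > Park Build 130 > Tutoring 60.
Blood Drive takes 80 more to reach its cap of 80 → 120 left.
Coat Drive: +70 to 100 (cap) → 50 left.
Only 50 left; Cleanup takes them to reach 50.

50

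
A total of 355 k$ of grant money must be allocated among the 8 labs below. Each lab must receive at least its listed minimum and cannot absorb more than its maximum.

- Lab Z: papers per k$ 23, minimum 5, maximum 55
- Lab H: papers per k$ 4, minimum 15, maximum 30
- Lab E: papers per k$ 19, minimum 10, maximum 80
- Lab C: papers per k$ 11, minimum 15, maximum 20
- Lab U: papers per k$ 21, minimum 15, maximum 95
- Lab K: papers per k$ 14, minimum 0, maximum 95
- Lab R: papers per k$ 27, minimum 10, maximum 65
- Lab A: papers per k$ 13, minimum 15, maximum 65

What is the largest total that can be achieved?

Meeting every minimum uses 5+15+10+15+15+0+10+15 = 85 k$, leaving 270.
Order the labs by papers per k$: Lab R 27 > Lab Z 23 > Lab U 21 > Lab E 19 > Lab K 14 > Lab A 13 > Lab C 11 > Lab H 4.
Lab R takes 55 more to reach its cap of 65 — 215 left.
Give Lab Z 50 more to hit its cap of 55 — 165 left.
Lab U takes 80 more to reach its cap of 95 — 85 left.
Give Lab E 70 more to hit its cap of 80 — 15 left.
Lab K: +15 (room for 95) → 15. Pool exhausted.
Total = 23×55 + 4×15 + 19×80 + 11×15 + 21×95 + 14×15 + 27×65 + 13×15 = 7165.

7165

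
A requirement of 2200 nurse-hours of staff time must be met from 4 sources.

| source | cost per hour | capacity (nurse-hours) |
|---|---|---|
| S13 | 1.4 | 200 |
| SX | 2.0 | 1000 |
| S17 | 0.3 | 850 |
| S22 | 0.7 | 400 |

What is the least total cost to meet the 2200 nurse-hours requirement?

Fill from the cheapest source first.
S17 at 0.3: take all 850 nurse-hours ; 1350 still needed.
S22 at 0.7: take all 400 nurse-hours ; 950 still needed.
S13 (1.4): use full 200 ; 750 nurse-hours to go.
SX at 2.0: take 750 of its 1000 ; requirement met.
Cost = 850×0.3 + 400×0.7 + 200×1.4 + 750×2.0 = 2315.

2315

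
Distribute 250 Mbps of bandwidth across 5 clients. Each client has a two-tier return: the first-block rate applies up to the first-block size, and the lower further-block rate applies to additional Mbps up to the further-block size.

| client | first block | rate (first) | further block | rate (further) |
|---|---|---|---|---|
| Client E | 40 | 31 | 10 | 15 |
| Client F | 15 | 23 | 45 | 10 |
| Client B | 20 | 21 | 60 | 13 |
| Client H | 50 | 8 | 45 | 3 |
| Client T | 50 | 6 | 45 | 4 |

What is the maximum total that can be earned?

Order all 10 blocks by rate: Client E/tier1 31 > Client F/tier1 23 > Client B/tier1 21 > Client E/tier2 15 > Client B/tier2 13 > Client F/tier2 10 > Client H/tier1 8 > Client T/tier1 6 > Client T/tier2 4 > Client H/tier2 3.
Client E tier1 at 31: fill all 40 ; 210 left.
Client F/tier1 (23): +15 ; 195 left.
Client B tier1 at 21: fill all 20 ; 175 left.
Fill Client E tier2 block (10 at 15) ; 165 left.
Fill Client B tier2 block (60 at 13) ; 105 left.
Client F tier2 at 10: fill all 45 ; 60 left.
Fill Client H tier1 block (50 at 8) ; 10 left.
Client T/tier1: +10 of 50 at 6; pool empty.
Total = 31×40 + 23×15 + 21×20 + 15×10 + 13×60 + 10×45 + 8×50 + 6×10 = 3845.

3845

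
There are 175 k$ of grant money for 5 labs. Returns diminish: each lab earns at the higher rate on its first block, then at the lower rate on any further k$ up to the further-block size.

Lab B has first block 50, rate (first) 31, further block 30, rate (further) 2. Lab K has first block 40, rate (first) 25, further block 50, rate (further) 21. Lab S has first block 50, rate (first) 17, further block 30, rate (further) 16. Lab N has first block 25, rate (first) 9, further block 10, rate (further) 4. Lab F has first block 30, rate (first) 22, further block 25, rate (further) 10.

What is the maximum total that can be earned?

4345

Rank every tier by rate: Lab B/tier1 31 > Lab K/tier1 25 > Lab F/tier1 22 > Lab K/tier2 21 > Lab S/tier1 17 > Lab S/tier2 16 > Lab F/tier2 10 > Lab N/tier1 9 > Lab N/tier2 4 > Lab B/tier2 2.
Fill Lab B tier1 block (50 at 31) — 125 left.
Lab K tier1 at 25: fill all 40 — 85 left.
Lab F/tier1 (22): +30 — 55 left.
Fill Lab K tier2 block (50 at 21) — 5 left.
Lab S tier1 at 17: only 5 left, fill 5.
Total = 31×50 + 25×40 + 22×30 + 21×50 + 17×5 = 4345.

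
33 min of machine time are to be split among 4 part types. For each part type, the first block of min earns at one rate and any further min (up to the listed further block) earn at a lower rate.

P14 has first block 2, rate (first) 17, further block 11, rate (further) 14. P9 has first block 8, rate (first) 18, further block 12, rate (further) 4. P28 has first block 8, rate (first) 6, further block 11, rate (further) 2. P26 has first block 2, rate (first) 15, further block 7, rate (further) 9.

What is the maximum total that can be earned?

443

Order all 8 blocks by rate: P9/tier1 18 > P14/tier1 17 > P26/tier1 15 > P14/tier2 14 > P26/tier2 9 > P28/tier1 6 > P9/tier2 4 > P28/tier2 2.
Fill P9 tier1 block (8 at 18) ; 25 left.
P14/tier1 (17): +2 ; 23 left.
Fill P26 tier1 block (2 at 15) ; 21 left.
P14 tier2 at 14: fill all 11 ; 10 left.
P26 tier2 at 9: fill all 7 ; 3 left.
P28/tier1: +3 of 8 at 6; pool empty.
Total = 18×8 + 17×2 + 15×2 + 14×11 + 9×7 + 6×3 = 443.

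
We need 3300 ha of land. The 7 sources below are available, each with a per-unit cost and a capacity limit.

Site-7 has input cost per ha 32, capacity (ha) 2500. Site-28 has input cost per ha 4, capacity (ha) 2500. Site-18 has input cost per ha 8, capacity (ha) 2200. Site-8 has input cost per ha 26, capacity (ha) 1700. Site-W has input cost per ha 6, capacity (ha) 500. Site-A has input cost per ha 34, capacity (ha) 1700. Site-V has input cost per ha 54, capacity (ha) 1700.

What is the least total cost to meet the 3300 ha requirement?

Use sources in increasing cost order.
Take 2500 from Site-28 at 4 → need 800 more.
Take 500 from Site-W at 6 → need 300 more.
Take 300 from Site-18 at 8 to finish.
Site-8, Site-7, Site-A, Site-V: unused.
Cost = 2500×4 + 500×6 + 300×8 = 15400.

15400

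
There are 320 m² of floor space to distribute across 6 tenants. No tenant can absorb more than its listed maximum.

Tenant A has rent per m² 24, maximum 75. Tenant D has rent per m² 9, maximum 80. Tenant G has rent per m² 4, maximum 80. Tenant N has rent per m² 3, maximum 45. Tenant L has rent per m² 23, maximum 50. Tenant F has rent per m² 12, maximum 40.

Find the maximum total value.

Highest rent per m² first: Tenant A 24 > Tenant L 23 > Tenant F 12 > Tenant D 9 > Tenant G 4 > Tenant N 3.
Tenant A takes 75 to reach its cap of 75 ; 245 left.
Tenant L takes 50 to reach its cap of 50 ; 195 left.
Tenant F: +40 to 40 (cap) ; 155 left.
Give Tenant D 80 to hit its cap of 80 ; 75 left.
Only 75 left; Tenant G takes them to reach 75.
Total = 24×75 + 9×80 + 4×75 + 23×50 + 12×40 = 4450.

4450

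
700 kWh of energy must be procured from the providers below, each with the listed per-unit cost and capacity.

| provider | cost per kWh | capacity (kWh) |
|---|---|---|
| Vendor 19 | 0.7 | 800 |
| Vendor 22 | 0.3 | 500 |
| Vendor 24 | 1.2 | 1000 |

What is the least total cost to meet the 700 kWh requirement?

290

Fill from the cheapest provider first.
Vendor 22 (0.3): use full 500 — 200 kWh to go.
Vendor 19 (0.7): take the remaining 200 — done.
Vendor 24: unused.
Cost = 500×0.3 + 200×0.7 = 290.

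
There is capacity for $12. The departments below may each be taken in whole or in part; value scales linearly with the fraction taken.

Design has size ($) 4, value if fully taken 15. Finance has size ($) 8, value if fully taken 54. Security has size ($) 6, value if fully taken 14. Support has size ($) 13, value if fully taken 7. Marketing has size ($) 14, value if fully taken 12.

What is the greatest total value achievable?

69

Best value per unit of size first: Finance 54/8≈6.75, Design 15/4≈3.75, Security 14/6≈2.33, Marketing 12/14≈0.857, Support 7/13≈0.538.
All 8 $ of Finance fit (value 54) ; 4 remain.
Design: take in full, 4 $ for value 15 ; 0 left.
Total value = 69.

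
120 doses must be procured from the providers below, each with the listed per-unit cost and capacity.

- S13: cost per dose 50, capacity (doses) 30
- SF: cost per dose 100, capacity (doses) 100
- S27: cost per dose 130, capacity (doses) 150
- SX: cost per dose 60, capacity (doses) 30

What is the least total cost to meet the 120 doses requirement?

Fill from the cheapest provider first.
S13 (50): use full 30 ; 90 doses to go.
SX at 60: take all 30 doses ; 60 still needed.
Take 60 from SF at 100 to finish.
S27: unused.
Cost = 30×50 + 30×60 + 60×100 = 9300.

9300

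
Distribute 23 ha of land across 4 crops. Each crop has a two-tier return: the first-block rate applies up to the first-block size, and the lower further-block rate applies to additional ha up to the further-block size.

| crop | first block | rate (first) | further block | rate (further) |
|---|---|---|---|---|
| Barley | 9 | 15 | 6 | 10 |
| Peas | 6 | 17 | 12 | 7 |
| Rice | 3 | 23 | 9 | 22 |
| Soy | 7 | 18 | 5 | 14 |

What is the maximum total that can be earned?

Order all 8 blocks by rate: Rice/first 23 > Rice/second 22 > Soy/first 18 > Peas/first 17 > Barley/first 15 > Soy/second 14 > Barley/second 10 > Peas/second 7.
Fill Rice first block (3 at 23) → 20 left.
Rice/second (22): +9 → 11 left.
Fill Soy first block (7 at 18) → 4 left.
Peas first at 17: only 4 left, fill 4.
Total = 23×3 + 22×9 + 18×7 + 17×4 = 461.

461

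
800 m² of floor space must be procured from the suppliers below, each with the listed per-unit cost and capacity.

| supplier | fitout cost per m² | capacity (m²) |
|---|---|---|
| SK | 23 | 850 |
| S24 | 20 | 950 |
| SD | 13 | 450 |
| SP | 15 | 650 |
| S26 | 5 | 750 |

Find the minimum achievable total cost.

Cheapest first:
S26 at 5: take all 750 m² — 50 still needed.
SD (13): take the remaining 50 — done.
SP, S24, SK: unused.
Cost = 750×5 + 50×13 = 4400.

4400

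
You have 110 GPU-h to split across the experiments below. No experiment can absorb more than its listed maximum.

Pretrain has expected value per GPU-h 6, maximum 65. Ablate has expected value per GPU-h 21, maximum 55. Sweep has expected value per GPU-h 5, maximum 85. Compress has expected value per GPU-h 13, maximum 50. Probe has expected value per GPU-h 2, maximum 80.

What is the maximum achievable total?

1835

Order the experiments by expected value per GPU-h: Ablate 21 > Compress 13 > Pretrain 6 > Sweep 5 > Probe 2.
Give Ablate 55 to hit its cap of 55 → 55 left.
Give Compress 50 to hit its cap of 50 → 5 left.
Only 5 left; Pretrain takes them to reach 5.
Total = 6×5 + 21×55 + 13×50 = 1835.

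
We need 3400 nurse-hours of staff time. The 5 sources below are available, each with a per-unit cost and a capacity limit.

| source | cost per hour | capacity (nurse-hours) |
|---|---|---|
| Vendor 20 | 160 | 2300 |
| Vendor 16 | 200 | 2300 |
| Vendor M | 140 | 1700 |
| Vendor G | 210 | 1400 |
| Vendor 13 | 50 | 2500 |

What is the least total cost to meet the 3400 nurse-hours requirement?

251000

Fill from the cheapest source first.
Take 2500 from Vendor 13 at 50 — need 900 more.
Vendor M (140): take the remaining 900 — done.
Vendor 20, Vendor 16, Vendor G: unused.
Cost = 2500×50 + 900×140 = 251000.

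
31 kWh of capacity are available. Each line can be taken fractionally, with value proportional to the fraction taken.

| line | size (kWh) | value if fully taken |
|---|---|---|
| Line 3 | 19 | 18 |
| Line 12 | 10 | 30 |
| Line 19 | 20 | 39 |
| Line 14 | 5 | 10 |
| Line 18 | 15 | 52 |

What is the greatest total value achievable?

93.95

Rank by value-to-size ratio: Line 18 52/15≈3.47, Line 12 30/10≈3, Line 14 10/5≈2, Line 19 39/20≈1.95, Line 3 18/19≈0.947.
All 15 kWh of Line 18 fit (value 52) → 16 remain.
All 10 kWh of Line 12 fit (value 30) → 6 remain.
Line 14: take in full, 5 kWh for value 10 → 1 left.
Fill the last 1 kWh with part of Line 19: 1/20 of it earns 1.95.
Total value = 93.95.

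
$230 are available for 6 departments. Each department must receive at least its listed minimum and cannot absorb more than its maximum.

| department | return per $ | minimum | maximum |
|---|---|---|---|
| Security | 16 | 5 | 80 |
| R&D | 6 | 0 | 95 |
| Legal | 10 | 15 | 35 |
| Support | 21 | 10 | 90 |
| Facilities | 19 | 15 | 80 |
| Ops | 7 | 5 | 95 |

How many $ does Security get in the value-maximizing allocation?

Meeting every minimum uses 5+0+15+10+15+5 = 50 $, leaving 180.
Rank by return per $: Support 21 > Facilities 19 > Security 16 > Legal 10 > Ops 7 > R&D 6.
Give Support 80 more to hit its cap of 90 ; 100 left.
Facilities takes 65 more to reach its cap of 80 ; 35 left.
Only 35 left; Security takes them to reach 40.

40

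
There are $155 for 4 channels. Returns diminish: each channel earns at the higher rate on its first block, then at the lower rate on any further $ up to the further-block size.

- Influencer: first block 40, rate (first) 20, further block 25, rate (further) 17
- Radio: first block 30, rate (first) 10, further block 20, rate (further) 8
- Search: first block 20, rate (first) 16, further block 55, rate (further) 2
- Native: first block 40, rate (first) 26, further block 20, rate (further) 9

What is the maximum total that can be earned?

Treat each block as its own option and order by rate: Native/tier1 26 > Influencer/tier1 20 > Influencer/tier2 17 > Search/tier1 16 > Radio/tier1 10 > Native/tier2 9 > Radio/tier2 8 > Search/tier2 2.
Fill Native tier1 block (40 at 26) → 115 left.
Fill Influencer tier1 block (40 at 20) → 75 left.
Fill Influencer tier2 block (25 at 17) → 50 left.
Fill Search tier1 block (20 at 16) → 30 left.
Radio/tier1 (10): +30 → 0 left.
Total = 26×40 + 20×40 + 17×25 + 16×20 + 10×30 = 2885.

2885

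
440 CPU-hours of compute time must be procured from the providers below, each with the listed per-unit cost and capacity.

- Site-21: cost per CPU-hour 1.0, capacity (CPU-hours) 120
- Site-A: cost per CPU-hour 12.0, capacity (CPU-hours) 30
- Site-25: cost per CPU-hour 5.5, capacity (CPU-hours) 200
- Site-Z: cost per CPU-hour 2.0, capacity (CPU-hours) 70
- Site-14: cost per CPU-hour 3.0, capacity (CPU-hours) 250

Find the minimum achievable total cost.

Use providers in increasing cost order.
Take 120 from Site-21 at 1.0 ; need 320 more.
Site-Z at 2.0: take all 70 CPU-hours ; 250 still needed.
Take 250 from Site-14 at 3.0 ; need 0 more.
Site-25, Site-A: unused.
Cost = 120×1.0 + 70×2.0 + 250×3.0 = 1010.

1010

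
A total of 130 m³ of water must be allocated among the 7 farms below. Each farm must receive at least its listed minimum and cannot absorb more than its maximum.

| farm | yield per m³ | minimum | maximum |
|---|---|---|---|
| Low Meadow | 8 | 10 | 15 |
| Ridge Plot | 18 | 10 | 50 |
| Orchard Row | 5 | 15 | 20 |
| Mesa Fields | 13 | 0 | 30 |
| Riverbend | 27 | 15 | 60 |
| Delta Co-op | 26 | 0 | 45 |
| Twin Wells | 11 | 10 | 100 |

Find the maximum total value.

Meeting every minimum uses 10+10+15+0+15+0+10 = 60 m³, leaving 70.
Highest yield per m³ first: Riverbend 27 > Delta Co-op 26 > Ridge Plot 18 > Mesa Fields 13 > Twin Wells 11 > Low Meadow 8 > Orchard Row 5.
Riverbend takes 45 more to reach its cap of 60 → 25 left.
Delta Co-op: +25 (room for 45) → 25. Pool exhausted.
Total = 8×10 + 18×10 + 5×15 + 27×60 + 26×25 + 11×10 = 2715.

2715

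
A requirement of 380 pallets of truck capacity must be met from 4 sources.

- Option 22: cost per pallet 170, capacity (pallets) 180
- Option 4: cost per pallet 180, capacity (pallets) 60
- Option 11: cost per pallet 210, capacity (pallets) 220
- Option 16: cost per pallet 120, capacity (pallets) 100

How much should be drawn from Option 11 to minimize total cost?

40

Use sources in increasing cost order.
Option 16 (120): use full 100 — 280 pallets to go.
Option 22 at 170: take all 180 pallets — 100 still needed.
Option 4 at 180: take all 60 pallets — 40 still needed.
Option 11 (210): take the remaining 40 — done.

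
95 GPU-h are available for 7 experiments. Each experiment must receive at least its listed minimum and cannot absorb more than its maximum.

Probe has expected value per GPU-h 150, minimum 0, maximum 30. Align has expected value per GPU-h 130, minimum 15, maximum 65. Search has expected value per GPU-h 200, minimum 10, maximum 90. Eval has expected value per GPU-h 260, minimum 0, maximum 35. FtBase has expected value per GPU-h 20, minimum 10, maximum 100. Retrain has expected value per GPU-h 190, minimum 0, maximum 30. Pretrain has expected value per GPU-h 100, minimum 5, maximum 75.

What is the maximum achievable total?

Meeting every minimum uses 0+15+10+0+10+0+5 = 40 GPU-h, leaving 55.
Highest expected value per GPU-h first: Eval 260 > Search 200 > Retrain 190 > Probe 150 > Align 130 > Pretrain 100 > FtBase 20.
Eval: +35 to 35 (cap) ; 20 left.
Search: +20 (room for 80) → 30. Pool exhausted.
Total = 130×15 + 200×30 + 260×35 + 20×10 + 100×5 = 17750.

17750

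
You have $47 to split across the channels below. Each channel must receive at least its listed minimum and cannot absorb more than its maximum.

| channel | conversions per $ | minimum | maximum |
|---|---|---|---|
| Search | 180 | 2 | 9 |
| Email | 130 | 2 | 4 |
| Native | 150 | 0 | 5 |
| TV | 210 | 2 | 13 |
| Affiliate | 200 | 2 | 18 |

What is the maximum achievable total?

Meeting every minimum uses 2+2+0+2+2 = 8 $, leaving 39.
Order the channels by conversions per $: TV 210 > Affiliate 200 > Search 180 > Native 150 > Email 130.
Give TV 11 more to hit its cap of 13 ; 28 left.
Give Affiliate 16 more to hit its cap of 18 ; 12 left.
Search: +7 to 9 (cap) ; 5 left.
Give Native 5 more to hit its cap of 5 ; 0 left.
Total = 180×9 + 130×2 + 150×5 + 210×13 + 200×18 = 8960.

8960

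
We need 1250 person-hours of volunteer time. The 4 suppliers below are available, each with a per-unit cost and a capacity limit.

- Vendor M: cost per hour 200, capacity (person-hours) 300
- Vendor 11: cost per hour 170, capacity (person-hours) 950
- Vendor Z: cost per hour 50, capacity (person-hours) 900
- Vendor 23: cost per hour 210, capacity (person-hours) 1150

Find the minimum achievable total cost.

104500

Fill from the cheapest supplier first.
Vendor Z at 50: take all 900 person-hours — 350 still needed.
Vendor 11 (170): take the remaining 350 — done.
Vendor M, Vendor 23: unused.
Cost = 900×50 + 350×170 = 104500.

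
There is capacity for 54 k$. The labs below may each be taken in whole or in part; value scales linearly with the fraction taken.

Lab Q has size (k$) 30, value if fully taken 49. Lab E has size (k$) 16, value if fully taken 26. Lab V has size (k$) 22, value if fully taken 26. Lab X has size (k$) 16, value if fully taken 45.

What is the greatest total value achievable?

107

Sort by value density: Lab X 45/16≈2.81, Lab Q 49/30≈1.63, Lab E 26/16≈1.62, Lab V 26/22≈1.18.
Lab X: take in full, 16 k$ for value 45 ; 38 left.
Take all of Lab Q (30 k$, value 49) ; 8 k$ left.
Fill the last 8 k$ with part of Lab E: 8/16 of it earns 13.
Total value = 107.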